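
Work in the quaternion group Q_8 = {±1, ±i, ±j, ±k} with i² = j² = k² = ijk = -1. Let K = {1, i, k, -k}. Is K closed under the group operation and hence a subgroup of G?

No

i ∈ K but its inverse -i ∉ K, so K is not a subgroup.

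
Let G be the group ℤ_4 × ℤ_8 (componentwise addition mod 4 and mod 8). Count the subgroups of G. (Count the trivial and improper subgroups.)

|G| = 32, so by Lagrange every subgroup order divides 32. Divisors: 1, 2, 4, 8, 16, 32.
Subgroups by order — order 1: 1; order 2: 3; order 4: 7; order 8: 7; order 16: 3; order 32: 1.
Total: 1 + 3 + 7 + 7 + 3 + 1 = 22.

22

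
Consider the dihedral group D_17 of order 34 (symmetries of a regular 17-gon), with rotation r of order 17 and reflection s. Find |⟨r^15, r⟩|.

|⟨r^15⟩| = 17 and |⟨r⟩| = 17, so |H| is a multiple of lcm(17, 17) = 17 and divides |G| = 34.
Closing under the operation: H = {e, r, r^2, r^3, r^4, r^5, r^6, r^7, r^8, r^9, r^10, r^11, r^12, r^13, r^14, r^15, r^16}, so |H| = 17.

17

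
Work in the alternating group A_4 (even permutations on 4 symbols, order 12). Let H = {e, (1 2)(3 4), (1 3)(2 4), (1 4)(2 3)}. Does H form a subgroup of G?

|H| = 4 divides |G| = 12, consistent with Lagrange.
H contains the identity, every element's inverse is in H, and H is closed under ∘: it is a subgroup.

Yes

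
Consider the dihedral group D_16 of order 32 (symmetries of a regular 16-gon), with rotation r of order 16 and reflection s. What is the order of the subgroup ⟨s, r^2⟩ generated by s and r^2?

16

|⟨s⟩| = 2 and |⟨r^2⟩| = 8, so |H| is a multiple of lcm(2, 8) = 8 and divides |G| = 32.
Closing under the operation: H = {e, r^2, r^4, r^6, r^8, r^10, r^12, r^14, s, r^2s, r^4s, r^6s, r^8s, r^10s, r^12s, r^14s}, so |H| = 16.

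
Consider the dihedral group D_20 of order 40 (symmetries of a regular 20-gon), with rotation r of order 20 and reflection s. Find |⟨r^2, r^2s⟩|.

|⟨r^2⟩| = 10 and |⟨r^2s⟩| = 2, so |H| is a multiple of lcm(10, 2) = 10 and divides |G| = 40.
Closing under the operation: H = {e, r^2, r^4, r^6, r^8, r^10, r^12, r^14, r^16, r^18, s, r^2s, r^4s, r^6s, r^8s, r^10s, r^12s, r^14s, r^16s, r^18s}, so |H| = 20.

20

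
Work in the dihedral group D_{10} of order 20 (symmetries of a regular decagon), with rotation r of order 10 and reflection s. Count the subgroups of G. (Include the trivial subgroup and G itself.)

22

|G| = 20, so by Lagrange every subgroup order divides 20. Divisors: 1, 2, 4, 5, 10, 20.
Subgroups by order — order 1: 1; order 2: 11; order 4: 5; order 5: 1; order 10: 3; order 20: 1.
Total: 1 + 11 + 5 + 1 + 3 + 1 = 22.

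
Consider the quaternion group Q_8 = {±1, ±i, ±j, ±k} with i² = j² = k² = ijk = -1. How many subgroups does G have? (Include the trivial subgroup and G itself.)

|G| = 8, so by Lagrange every subgroup order divides 8. Divisors: 1, 2, 4, 8.
Subgroups by order — order 1: 1; order 2: 1; order 4: 3; order 8: 1.
Total: 1 + 1 + 3 + 1 = 6.

6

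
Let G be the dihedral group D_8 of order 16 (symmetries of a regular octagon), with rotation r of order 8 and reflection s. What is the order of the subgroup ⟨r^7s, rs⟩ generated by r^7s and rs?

8

|⟨r^7s⟩| = 2 and |⟨rs⟩| = 2, so |H| is a multiple of lcm(2, 2) = 2 and divides |G| = 16.
Closing under the operation: H = {e, r^2, r^4, r^6, rs, r^3s, r^5s, r^7s}, so |H| = 8.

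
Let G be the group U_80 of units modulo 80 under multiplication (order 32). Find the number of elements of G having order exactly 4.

Enumerating element orders in G gives 24 elements of order 4.

24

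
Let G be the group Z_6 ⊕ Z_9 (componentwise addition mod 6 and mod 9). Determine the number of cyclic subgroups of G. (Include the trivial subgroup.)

Each element a generates a cyclic subgroup ⟨a⟩; distinct elements may generate the same one (a cyclic group of order d has φ(d) generators).
Cyclic subgroups by order — order 1: 1; order 2: 1; order 3: 4; order 6: 4; order 9: 3; order 18: 3.
Total: 16.

16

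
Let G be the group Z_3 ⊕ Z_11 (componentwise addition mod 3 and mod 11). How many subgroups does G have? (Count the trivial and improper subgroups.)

|G| = 33, so by Lagrange every subgroup order divides 33. Divisors: 1, 3, 11, 33.
Subgroups by order — order 1: 1; order 3: 1; order 11: 1; order 33: 1.
Total: 1 + 1 + 1 + 1 = 4.

4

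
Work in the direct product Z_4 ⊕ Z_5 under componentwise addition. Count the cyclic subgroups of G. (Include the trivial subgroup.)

6

A cyclic subgroup of order d is generated by each of its φ(d) elements of order d, so the cyclic subgroups of order d number (#elements of order d)/φ(d).
Cyclic subgroups by order — order 1: 1; order 2: 1; order 4: 1; order 5: 1; order 10: 1; order 20: 1.
Total: 6.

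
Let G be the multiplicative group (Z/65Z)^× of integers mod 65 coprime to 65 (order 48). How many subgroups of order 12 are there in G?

7

|G| = 48 and 12 | 48, so subgroups of order 12 are possible by Lagrange.
The subgroups of order 12 are: {1, 6, 11, 16, 21, 31, 36, 41, 46, 51, 56, 61}; {1, 9, 12, 14, 16, 17, 23, 29, 38, 43, 61, 62}; {1, 3, 9, 14, 16, 22, 27, 29, 42, 48, 53, 61}; {1, 4, 9, 14, 16, 29, 36, 49, 51, 56, 61, 64}; … (7 in all).
So G has 7 subgroups of order 12.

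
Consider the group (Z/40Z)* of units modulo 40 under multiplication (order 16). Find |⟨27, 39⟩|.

8

|⟨27⟩| = 4 and |⟨39⟩| = 2, so |H| is a multiple of lcm(4, 2) = 4 and divides |G| = 16.
Closing under the operation: H = {1, 3, 9, 13, 27, 31, 37, 39}, so |H| = 8.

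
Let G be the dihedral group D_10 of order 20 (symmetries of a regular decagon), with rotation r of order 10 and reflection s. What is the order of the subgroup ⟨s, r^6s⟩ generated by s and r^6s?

|⟨s⟩| = 2 and |⟨r^6s⟩| = 2, so |H| is a multiple of lcm(2, 2) = 2 and divides |G| = 20.
Closing under the operation: H = {e, r^2, r^4, r^6, r^8, s, r^2s, r^4s, r^6s, r^8s}, so |H| = 10.

10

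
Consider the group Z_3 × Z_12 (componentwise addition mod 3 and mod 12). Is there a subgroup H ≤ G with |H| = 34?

No

34 does not divide |G| = 36, so by Lagrange no subgroup of order 34 exists.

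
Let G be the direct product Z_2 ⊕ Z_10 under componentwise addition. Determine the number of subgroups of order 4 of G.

|G| = 20 and 4 | 20, so subgroups of order 4 are possible by Lagrange.
The subgroups of order 4 are: {(0,0), (0,5), (1,0), (1,5)}.
So G has 1 subgroup of order 4.

1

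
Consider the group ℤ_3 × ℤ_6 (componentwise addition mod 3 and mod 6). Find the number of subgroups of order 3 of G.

4

|G| = 18 and 3 | 18, so subgroups of order 3 are possible by Lagrange.
The subgroups of order 3 are: {(0,0), (0,2), (0,4)}; {(0,0), (1,0), (2,0)}; {(0,0), (1,2), (2,4)}; {(0,0), (1,4), (2,2)}.
So G has 4 subgroups of order 3.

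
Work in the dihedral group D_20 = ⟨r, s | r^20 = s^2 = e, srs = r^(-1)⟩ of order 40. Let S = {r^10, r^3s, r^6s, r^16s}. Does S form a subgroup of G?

No

The identity e ∉ S, so S is not a subgroup.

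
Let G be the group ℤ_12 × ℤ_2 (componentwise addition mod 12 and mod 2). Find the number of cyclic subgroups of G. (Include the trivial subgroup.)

12

Each element a generates a cyclic subgroup ⟨a⟩; distinct elements may generate the same one (a cyclic group of order d has φ(d) generators).
Cyclic subgroups by order — order 1: 1; order 2: 3; order 3: 1; order 4: 2; order 6: 3; order 12: 2.
Total: 12.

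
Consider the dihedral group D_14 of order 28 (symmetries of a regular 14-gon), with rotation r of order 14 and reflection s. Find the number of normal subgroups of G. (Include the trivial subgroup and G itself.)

G has 28 subgroups. Checking conjugation-invariance by order — order 1: 1/1 normal; order 2: 1/15 normal; order 4: 0/7 normal; order 7: 1/1 normal; order 14: 3/3 normal; order 28: 1/1 normal.
Total normal subgroups: 7.

7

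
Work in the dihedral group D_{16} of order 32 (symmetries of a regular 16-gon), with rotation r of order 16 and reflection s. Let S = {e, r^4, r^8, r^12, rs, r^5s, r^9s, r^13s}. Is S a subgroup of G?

Yes

|S| = 8 divides |G| = 32, consistent with Lagrange.
S contains the identity, every element's inverse is in S, and S is closed under ·: it is a subgroup.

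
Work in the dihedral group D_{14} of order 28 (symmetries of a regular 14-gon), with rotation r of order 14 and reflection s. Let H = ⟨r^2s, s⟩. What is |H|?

|⟨r^2s⟩| = 2 and |⟨s⟩| = 2, so |H| is a multiple of lcm(2, 2) = 2 and divides |G| = 28.
Closing under the operation: H = {e, r^2, r^4, r^6, r^8, r^10, r^12, s, r^2s, r^4s, r^6s, r^8s, r^10s, r^12s}, so |H| = 14.

14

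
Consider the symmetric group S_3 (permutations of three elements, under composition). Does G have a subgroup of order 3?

Yes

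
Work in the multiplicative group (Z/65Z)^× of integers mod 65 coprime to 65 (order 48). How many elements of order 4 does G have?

12

Enumerating element orders in G gives 12 elements of order 4.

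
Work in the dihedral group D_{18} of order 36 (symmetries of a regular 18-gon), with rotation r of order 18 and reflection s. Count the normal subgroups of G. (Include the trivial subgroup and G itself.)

9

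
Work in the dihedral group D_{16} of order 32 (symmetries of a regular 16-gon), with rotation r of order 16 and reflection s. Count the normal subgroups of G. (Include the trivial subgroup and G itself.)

8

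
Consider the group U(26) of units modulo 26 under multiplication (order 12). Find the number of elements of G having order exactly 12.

The elements of order 12 are: 7, 11, 15, 19.
That's 4.

4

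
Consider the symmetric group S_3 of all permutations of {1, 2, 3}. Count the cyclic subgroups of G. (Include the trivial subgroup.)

Each element a generates a cyclic subgroup ⟨a⟩; distinct elements may generate the same one (a cyclic group of order d has φ(d) generators).
Cyclic subgroups by order — order 1: 1; order 2: 3; order 3: 1.
Total: 5.

5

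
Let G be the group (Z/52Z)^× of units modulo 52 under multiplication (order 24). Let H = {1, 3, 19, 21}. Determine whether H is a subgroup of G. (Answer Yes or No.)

3 ∈ H but its inverse 35 ∉ H, so H is not a subgroup.

No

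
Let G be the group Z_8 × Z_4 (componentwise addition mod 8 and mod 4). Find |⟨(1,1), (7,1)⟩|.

16

|⟨(1,1)⟩| = 8 and |⟨(7,1)⟩| = 8, so |H| is a multiple of lcm(8, 8) = 8 and divides |G| = 32.
Closing under the operation: H = {(0,0), (0,2), (1,1), (1,3), (2,0), (2,2), (3,1), (3,3), (4,0), (4,2), (5,1), (5,3), (6,0), (6,2), (7,1), (7,3)}, so |H| = 16.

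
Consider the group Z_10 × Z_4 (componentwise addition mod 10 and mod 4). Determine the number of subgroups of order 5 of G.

1

|G| = 40 and 5 | 40, so subgroups of order 5 are possible by Lagrange.
The subgroups of order 5 are: {(0,0), (2,0), (4,0), (6,0), (8,0)}.
So G has 1 subgroup of order 5.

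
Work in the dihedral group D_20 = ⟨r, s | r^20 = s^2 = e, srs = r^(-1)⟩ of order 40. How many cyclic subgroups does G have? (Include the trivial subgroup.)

26

Each element a generates a cyclic subgroup ⟨a⟩; distinct elements may generate the same one (a cyclic group of order d has φ(d) generators).
Cyclic subgroups by order — order 1: 1; order 2: 21; order 4: 1; order 5: 1; order 10: 1; order 20: 1.
Total: 26.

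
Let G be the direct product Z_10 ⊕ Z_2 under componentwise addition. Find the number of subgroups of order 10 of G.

3

|G| = 20 and 10 | 20, so subgroups of order 10 are possible by Lagrange.
The subgroups of order 10 are: {(0,0), (0,1), (2,0), (2,1), (4,0), (4,1), (6,0), (6,1), (8,0), (8,1)}; {(0,0), (1,0), (2,0), (3,0), (4,0), (5,0), (6,0), (7,0), (8,0), (9,0)}; {(0,0), (1,1), (2,0), (3,1), (4,0), (5,1), (6,0), (7,1), (8,0), (9,1)}.
So G has 3 subgroups of order 10.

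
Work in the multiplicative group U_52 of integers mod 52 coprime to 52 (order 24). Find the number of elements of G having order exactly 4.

The elements of order 4 are: 5, 21, 31, 47.
That's 4.

4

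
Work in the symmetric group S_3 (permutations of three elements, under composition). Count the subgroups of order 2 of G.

3

|G| = 6 and 2 | 6, so subgroups of order 2 are possible by Lagrange.
The subgroups of order 2 are: {e, (1 2)}; {e, (1 3)}; {e, (2 3)}.
So G has 3 subgroups of order 2.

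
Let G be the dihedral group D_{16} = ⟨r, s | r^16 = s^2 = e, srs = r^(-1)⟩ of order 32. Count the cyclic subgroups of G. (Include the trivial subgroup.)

21

A cyclic subgroup of order d is generated by each of its φ(d) elements of order d, so the cyclic subgroups of order d number (#elements of order d)/φ(d).
Cyclic subgroups by order — order 1: 1; order 2: 17; order 4: 1; order 8: 1; order 16: 1.
Total: 21.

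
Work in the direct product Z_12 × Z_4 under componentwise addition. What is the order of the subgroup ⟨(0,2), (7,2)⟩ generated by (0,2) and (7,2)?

24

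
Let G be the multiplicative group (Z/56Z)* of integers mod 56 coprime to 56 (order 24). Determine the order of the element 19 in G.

Compute successive powers of 19 mod 56: 19, 25, 27, 9, 3, 1; 19^6 ≡ 1 (mod 56).
So |⟨19⟩| = 6.

6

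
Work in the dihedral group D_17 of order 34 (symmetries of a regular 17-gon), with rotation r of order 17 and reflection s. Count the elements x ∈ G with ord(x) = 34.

0

No element of G has order 34 (even though 34 | 34).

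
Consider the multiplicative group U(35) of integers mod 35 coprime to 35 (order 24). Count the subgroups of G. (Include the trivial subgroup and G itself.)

|G| = 24, so by Lagrange every subgroup order divides 24. Divisors: 1, 2, 3, 4, 6, 8, 12, 24.
Subgroups by order — order 1: 1; order 2: 3; order 3: 1; order 4: 3; order 6: 3; order 8: 1; order 12: 3; order 24: 1.
Total: 1 + 3 + 1 + 3 + 3 + 1 + 3 + 1 = 16.

16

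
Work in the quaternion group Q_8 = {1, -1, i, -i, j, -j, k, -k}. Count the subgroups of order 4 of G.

3

|G| = 8 and 4 | 8, so subgroups of order 4 are possible by Lagrange.
The subgroups of order 4 are: {1, -1, i, -i}; {1, -1, j, -j}; {1, -1, k, -k}.
So G has 3 subgroups of order 4.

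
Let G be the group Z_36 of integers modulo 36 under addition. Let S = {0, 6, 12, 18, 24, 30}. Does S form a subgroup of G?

Yes

|S| = 6 divides |G| = 36, consistent with Lagrange.
S contains the identity, every element's inverse is in S, and S is closed under +: it is a subgroup.
In fact S = ⟨6⟩.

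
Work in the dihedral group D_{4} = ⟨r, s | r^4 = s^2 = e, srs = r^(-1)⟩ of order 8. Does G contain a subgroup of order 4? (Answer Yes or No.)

4 | 8. A subgroup of order 4 is {e, r, r^2, r^3}.

Yes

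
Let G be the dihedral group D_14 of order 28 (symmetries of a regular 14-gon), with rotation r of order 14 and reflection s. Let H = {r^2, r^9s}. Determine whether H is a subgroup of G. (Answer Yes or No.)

No

The identity e ∉ H, so H is not a subgroup.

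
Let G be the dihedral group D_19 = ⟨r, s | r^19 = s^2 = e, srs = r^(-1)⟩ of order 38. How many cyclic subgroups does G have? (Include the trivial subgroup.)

21

A cyclic subgroup of order d is generated by each of its φ(d) elements of order d, so the cyclic subgroups of order d number (#elements of order d)/φ(d).
Cyclic subgroups by order — order 1: 1; order 2: 19; order 19: 1.
Total: 21.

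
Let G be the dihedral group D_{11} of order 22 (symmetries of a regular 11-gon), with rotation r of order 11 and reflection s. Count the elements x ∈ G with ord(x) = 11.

10

Enumerating element orders in G gives 10 elements of order 11.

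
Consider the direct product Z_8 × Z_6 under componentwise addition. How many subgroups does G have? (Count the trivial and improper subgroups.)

|G| = 48, so by Lagrange every subgroup order divides 48. Divisors: 1, 2, 3, 4, 6, 8, 12, 16, 24, 48.
Subgroups by order — order 1: 1; order 2: 3; order 3: 1; order 4: 3; order 6: 3; order 8: 3; order 12: 3; order 16: 1; order 24: 3; order 48: 1.
Total: 1 + 3 + 1 + 3 + 3 + 3 + 3 + 1 + 3 + 1 = 22.

22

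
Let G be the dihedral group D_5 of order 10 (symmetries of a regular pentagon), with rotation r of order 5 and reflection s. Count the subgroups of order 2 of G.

5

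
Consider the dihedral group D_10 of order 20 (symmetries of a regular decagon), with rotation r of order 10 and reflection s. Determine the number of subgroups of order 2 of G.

|G| = 20 and 2 | 20, so subgroups of order 2 are possible by Lagrange.
The subgroups of order 2 are: {e, r^2s}; {e, r^3s}; {e, r^4s}; {e, r^5}; … (11 in all).
So G has 11 subgroups of order 2.

11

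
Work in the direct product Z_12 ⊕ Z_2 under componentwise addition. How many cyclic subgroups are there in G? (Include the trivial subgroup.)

Group the elements of G by the cyclic subgroup they generate; each cyclic subgroup of order d accounts for φ(d) elements.
Cyclic subgroups by order — order 1: 1; order 2: 3; order 3: 1; order 4: 2; order 6: 3; order 12: 2.
Total: 12.

12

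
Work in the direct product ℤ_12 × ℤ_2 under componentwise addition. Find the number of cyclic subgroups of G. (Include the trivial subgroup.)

A cyclic subgroup of order d is generated by each of its φ(d) elements of order d, so the cyclic subgroups of order d number (#elements of order d)/φ(d).
Cyclic subgroups by order — order 1: 1; order 2: 3; order 3: 1; order 4: 2; order 6: 3; order 12: 2.
Total: 12.

12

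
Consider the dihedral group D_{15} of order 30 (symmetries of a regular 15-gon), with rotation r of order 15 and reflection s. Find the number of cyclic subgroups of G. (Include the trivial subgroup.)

19

A cyclic subgroup of order d is generated by each of its φ(d) elements of order d, so the cyclic subgroups of order d number (#elements of order d)/φ(d).
Cyclic subgroups by order — order 1: 1; order 2: 15; order 3: 1; order 5: 1; order 15: 1.
Total: 19.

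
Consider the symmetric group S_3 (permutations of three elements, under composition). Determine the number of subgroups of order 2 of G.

3

|G| = 6 and 2 | 6, so subgroups of order 2 are possible by Lagrange.
The subgroups of order 2 are: {e, (1 2)}; {e, (1 3)}; {e, (2 3)}.
So G has 3 subgroups of order 2.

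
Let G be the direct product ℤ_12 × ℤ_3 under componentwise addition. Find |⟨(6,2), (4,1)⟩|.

18

|⟨(6,2)⟩| = 6 and |⟨(4,1)⟩| = 3, so |H| is a multiple of lcm(6, 3) = 6 and divides |G| = 36.
Closing under the operation: H = {(0,0), (0,1), (0,2), (2,0), (2,1), (2,2), (4,0), (4,1), (4,2), (6,0), (6,1), (6,2), (8,0), (8,1), (8,2), (10,0), (10,1), (10,2)}, so |H| = 18.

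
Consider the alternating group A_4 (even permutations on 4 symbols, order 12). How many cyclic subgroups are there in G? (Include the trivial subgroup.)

8

Group the elements of G by the cyclic subgroup they generate; each cyclic subgroup of order d accounts for φ(d) elements.
Cyclic subgroups by order — order 1: 1; order 2: 3; order 3: 4.
Total: 8.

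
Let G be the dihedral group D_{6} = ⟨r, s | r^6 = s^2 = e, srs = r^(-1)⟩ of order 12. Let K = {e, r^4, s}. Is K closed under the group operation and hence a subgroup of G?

No

r^4 ∈ K but its inverse r^2 ∉ K, so K is not a subgroup.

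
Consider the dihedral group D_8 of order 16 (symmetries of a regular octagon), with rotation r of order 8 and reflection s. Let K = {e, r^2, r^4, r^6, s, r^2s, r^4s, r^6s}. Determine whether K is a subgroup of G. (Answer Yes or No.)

|K| = 8 divides |G| = 16, consistent with Lagrange.
K contains the identity, every element's inverse is in K, and K is closed under ·: it is a subgroup.

Yes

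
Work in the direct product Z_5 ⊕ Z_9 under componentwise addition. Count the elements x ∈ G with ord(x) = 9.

An element (a,b) has order lcm(ord(a), ord(b)); count pairs with lcm equal to 9.
Enumerating gives 6 such elements.

6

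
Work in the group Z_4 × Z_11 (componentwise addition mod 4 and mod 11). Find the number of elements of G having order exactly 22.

An element (a,b) has order lcm(ord(a), ord(b)); count pairs with lcm equal to 22.
Enumerating gives 10 such elements.

10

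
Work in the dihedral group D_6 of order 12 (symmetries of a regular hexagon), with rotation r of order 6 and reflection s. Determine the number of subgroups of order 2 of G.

|G| = 12 and 2 | 12, so subgroups of order 2 are possible by Lagrange.
The subgroups of order 2 are: {e, r^2s}; {e, r^3}; {e, r^3s}; {e, r^4s}; … (7 in all).
So G has 7 subgroups of order 2.

7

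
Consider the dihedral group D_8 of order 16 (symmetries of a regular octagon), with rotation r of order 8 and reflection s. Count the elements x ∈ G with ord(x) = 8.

4

The elements of order 8 are: r, r^3, r^5, r^7.
That's 4.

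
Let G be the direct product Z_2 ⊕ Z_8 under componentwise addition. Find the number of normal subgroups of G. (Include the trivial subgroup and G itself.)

G is abelian, so every subgroup is normal.
G has 11 subgroups in total, hence 11 normal subgroups.

11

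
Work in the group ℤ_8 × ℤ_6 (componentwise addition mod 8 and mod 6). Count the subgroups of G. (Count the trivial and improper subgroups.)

22

|G| = 48, so by Lagrange every subgroup order divides 48. Divisors: 1, 2, 3, 4, 6, 8, 12, 16, 24, 48.
Subgroups by order — order 1: 1; order 2: 3; order 3: 1; order 4: 3; order 6: 3; order 8: 3; order 12: 3; order 16: 1; order 24: 3; order 48: 1.
Total: 1 + 3 + 1 + 3 + 3 + 3 + 3 + 1 + 3 + 1 = 22.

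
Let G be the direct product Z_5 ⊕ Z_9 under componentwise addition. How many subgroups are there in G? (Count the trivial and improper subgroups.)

|G| = 45, so by Lagrange every subgroup order divides 45. Divisors: 1, 3, 5, 9, 15, 45.
Subgroups by order — order 1: 1; order 3: 1; order 5: 1; order 9: 1; order 15: 1; order 45: 1.
Total: 1 + 1 + 1 + 1 + 1 + 1 = 6.

6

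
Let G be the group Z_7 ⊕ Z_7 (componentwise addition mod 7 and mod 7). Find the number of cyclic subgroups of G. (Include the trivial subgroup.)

Each element a generates a cyclic subgroup ⟨a⟩; distinct elements may generate the same one (a cyclic group of order d has φ(d) generators).
Cyclic subgroups by order — order 1: 1; order 7: 8.
Total: 9.

9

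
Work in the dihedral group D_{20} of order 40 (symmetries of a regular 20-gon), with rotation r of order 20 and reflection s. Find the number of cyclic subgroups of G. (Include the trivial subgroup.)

26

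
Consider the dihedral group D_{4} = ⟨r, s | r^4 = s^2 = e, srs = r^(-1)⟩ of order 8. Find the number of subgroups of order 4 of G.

|G| = 8 and 4 | 8, so subgroups of order 4 are possible by Lagrange.
The subgroups of order 4 are: {e, r, r^2, r^3}; {e, r^2, s, r^2s}; {e, r^2, rs, r^3s}.
So G has 3 subgroups of order 4.

3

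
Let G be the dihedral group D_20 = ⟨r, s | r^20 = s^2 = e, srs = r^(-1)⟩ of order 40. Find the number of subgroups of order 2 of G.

21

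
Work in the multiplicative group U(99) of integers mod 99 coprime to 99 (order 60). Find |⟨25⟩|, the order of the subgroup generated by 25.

15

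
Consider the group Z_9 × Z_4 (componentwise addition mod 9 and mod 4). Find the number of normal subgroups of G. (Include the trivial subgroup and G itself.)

G is abelian, so every subgroup is normal.
G has 9 subgroups in total, hence 9 normal subgroups.

9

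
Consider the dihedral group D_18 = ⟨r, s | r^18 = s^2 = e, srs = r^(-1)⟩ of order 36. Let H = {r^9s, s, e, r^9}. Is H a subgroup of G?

Yes

|H| = 4 divides |G| = 36, consistent with Lagrange.
H contains the identity, every element's inverse is in H, and H is closed under ·: it is a subgroup.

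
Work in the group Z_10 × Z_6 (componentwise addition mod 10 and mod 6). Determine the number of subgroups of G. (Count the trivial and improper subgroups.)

20

|G| = 60, so by Lagrange every subgroup order divides 60. Divisors: 1, 2, 3, 4, 5, 6, 10, 12, 15, 20, 30, 60.
Subgroups by order — order 1: 1; order 2: 3; order 3: 1; order 4: 1; order 5: 1; order 6: 3; order 10: 3; order 12: 1; order 15: 1; order 20: 1; order 30: 3; order 60: 1.
Total: 1 + 3 + 1 + 1 + 1 + 3 + 3 + 1 + 1 + 1 + 3 + 1 = 20.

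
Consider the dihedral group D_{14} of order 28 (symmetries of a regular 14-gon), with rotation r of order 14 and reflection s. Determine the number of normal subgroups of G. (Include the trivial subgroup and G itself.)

G has 28 subgroups. Checking conjugation-invariance by order — order 1: 1/1 normal; order 2: 1/15 normal; order 4: 0/7 normal; order 7: 1/1 normal; order 14: 3/3 normal; order 28: 1/1 normal.
Total normal subgroups: 7.

7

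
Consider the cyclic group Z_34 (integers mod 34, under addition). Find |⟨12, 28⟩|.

|⟨12⟩| = 17 and |⟨28⟩| = 17, so |H| is a multiple of lcm(17, 17) = 17 and divides |G| = 34.
Closing under the operation: H = {0, 2, 4, 6, 8, 10, 12, 14, 16, 18, 20, 22, 24, 26, 28, 30, 32}, so |H| = 17.

17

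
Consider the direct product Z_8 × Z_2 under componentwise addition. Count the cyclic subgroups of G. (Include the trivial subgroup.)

Each element a generates a cyclic subgroup ⟨a⟩; distinct elements may generate the same one (a cyclic group of order d has φ(d) generators).
Cyclic subgroups by order — order 1: 1; order 2: 3; order 4: 2; order 8: 2.
Total: 8.

8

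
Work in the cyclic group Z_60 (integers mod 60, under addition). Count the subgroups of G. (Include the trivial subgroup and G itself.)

A cyclic group of order 60 has exactly one subgroup for each divisor of 60.
Divisors of 60: 1, 2, 3, 4, 5, 6, 10, 12, 15, 20, 30, 60.
So Z_60 has 12 subgroups.

12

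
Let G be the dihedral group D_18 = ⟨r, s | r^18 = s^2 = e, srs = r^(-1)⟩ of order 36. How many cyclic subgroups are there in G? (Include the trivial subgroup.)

A cyclic subgroup of order d is generated by each of its φ(d) elements of order d, so the cyclic subgroups of order d number (#elements of order d)/φ(d).
Cyclic subgroups by order — order 1: 1; order 2: 19; order 3: 1; order 6: 1; order 9: 1; order 18: 1.
Total: 24.

24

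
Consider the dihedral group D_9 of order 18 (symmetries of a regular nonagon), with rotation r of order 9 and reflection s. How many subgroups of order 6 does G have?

3

|G| = 18 and 6 | 18, so subgroups of order 6 are possible by Lagrange.
The subgroups of order 6 are: {e, r^3, r^6, r^2s, r^5s, r^8s}; {e, r^3, r^6, s, r^3s, r^6s}; {e, r^3, r^6, rs, r^4s, r^7s}.
So G has 3 subgroups of order 6.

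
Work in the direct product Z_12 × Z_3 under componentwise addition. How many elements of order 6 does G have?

An element (a,b) has order lcm(ord(a), ord(b)); count pairs with lcm equal to 6.
Enumerating gives 8 such elements.

8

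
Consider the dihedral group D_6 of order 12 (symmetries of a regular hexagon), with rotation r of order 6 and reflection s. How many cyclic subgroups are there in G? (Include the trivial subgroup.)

10

Each element a generates a cyclic subgroup ⟨a⟩; distinct elements may generate the same one (a cyclic group of order d has φ(d) generators).
Cyclic subgroups by order — order 1: 1; order 2: 7; order 3: 1; order 6: 1.
Total: 10.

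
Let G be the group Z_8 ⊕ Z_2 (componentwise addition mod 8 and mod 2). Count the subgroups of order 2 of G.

3

|G| = 16 and 2 | 16, so subgroups of order 2 are possible by Lagrange.
The subgroups of order 2 are: {(0,0), (0,1)}; {(0,0), (4,0)}; {(0,0), (4,1)}.
So G has 3 subgroups of order 2.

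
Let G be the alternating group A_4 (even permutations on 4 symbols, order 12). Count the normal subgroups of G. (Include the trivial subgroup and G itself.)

G has 10 subgroups. Checking conjugation-invariance by order — order 1: 1/1 normal; order 2: 0/3 normal; order 3: 0/4 normal; order 4: 1/1 normal; order 12: 1/1 normal.
Total normal subgroups: 3.

3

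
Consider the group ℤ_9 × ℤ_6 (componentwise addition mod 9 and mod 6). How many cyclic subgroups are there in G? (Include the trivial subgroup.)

16

Each element a generates a cyclic subgroup ⟨a⟩; distinct elements may generate the same one (a cyclic group of order d has φ(d) generators).
Cyclic subgroups by order — order 1: 1; order 2: 1; order 3: 4; order 6: 4; order 9: 3; order 18: 3.
Total: 16.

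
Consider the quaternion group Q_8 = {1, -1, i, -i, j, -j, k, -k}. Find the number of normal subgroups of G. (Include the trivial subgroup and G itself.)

G has 6 subgroups. Checking conjugation-invariance by order — order 1: 1/1 normal; order 2: 1/1 normal; order 4: 3/3 normal; order 8: 1/1 normal.
Total normal subgroups: 6.

6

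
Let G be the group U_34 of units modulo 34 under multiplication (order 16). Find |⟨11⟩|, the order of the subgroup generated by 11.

Compute successive powers of 11 mod 34: 11, 19, 5, 21, 27, 25, 3, 33, …; 11^16 ≡ 1 (mod 34).
So |⟨11⟩| = 16.

16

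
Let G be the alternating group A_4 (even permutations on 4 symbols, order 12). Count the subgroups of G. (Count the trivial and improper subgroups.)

10

|G| = 12, so by Lagrange every subgroup order divides 12. Divisors: 1, 2, 3, 4, 6, 12.
Subgroups by order — order 1: 1; order 2: 3; order 3: 4; order 4: 1; order 6: 0; order 12: 1.
Total: 1 + 3 + 4 + 1 + 0 + 1 = 10.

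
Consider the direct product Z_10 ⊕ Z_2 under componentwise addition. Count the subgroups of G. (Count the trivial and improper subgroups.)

|G| = 20, so by Lagrange every subgroup order divides 20. Divisors: 1, 2, 4, 5, 10, 20.
Subgroups by order — order 1: 1; order 2: 3; order 4: 1; order 5: 1; order 10: 3; order 20: 1.
Total: 1 + 3 + 1 + 1 + 3 + 1 = 10.

10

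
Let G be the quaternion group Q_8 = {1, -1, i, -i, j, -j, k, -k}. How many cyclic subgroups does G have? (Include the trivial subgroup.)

5

Each element a generates a cyclic subgroup ⟨a⟩; distinct elements may generate the same one (a cyclic group of order d has φ(d) generators).
Cyclic subgroups by order — order 1: 1; order 2: 1; order 4: 3.
Total: 5.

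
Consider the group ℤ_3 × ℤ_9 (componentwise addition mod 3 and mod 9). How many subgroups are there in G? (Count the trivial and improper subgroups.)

10

|G| = 27, so by Lagrange every subgroup order divides 27. Divisors: 1, 3, 9, 27.
Subgroups by order — order 1: 1; order 3: 4; order 9: 4; order 27: 1.
Total: 1 + 4 + 4 + 1 = 10.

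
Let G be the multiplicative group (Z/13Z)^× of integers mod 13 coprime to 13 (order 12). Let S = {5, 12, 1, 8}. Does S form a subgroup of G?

|S| = 4 divides |G| = 12, consistent with Lagrange.
S contains the identity, every element's inverse is in S, and S is closed under ·: it is a subgroup.
In fact S = ⟨8⟩.

Yes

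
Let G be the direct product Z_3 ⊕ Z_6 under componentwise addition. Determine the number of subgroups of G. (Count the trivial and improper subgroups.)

12

|G| = 18, so by Lagrange every subgroup order divides 18. Divisors: 1, 2, 3, 6, 9, 18.
Subgroups by order — order 1: 1; order 2: 1; order 3: 4; order 6: 4; order 9: 1; order 18: 1.
Total: 1 + 1 + 4 + 4 + 1 + 1 = 12.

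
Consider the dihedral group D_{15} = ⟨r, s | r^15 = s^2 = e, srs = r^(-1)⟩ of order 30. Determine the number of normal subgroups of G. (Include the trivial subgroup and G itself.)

G has 28 subgroups. Checking conjugation-invariance by order — order 1: 1/1 normal; order 2: 0/15 normal; order 3: 1/1 normal; order 5: 1/1 normal; order 6: 0/5 normal; order 10: 0/3 normal; order 15: 1/1 normal; order 30: 1/1 normal.
Total normal subgroups: 5.

5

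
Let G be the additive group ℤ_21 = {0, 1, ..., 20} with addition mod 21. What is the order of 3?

7

In ℤ_21, the order of an element a is n/gcd(a, n).
gcd(3, 21) = 3, so |⟨3⟩| = 21/3 = 7.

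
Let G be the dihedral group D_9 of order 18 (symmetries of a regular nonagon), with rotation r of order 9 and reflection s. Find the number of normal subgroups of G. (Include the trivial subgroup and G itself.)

4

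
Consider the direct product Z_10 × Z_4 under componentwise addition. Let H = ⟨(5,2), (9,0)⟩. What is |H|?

|⟨(5,2)⟩| = 2 and |⟨(9,0)⟩| = 10, so |H| is a multiple of lcm(2, 10) = 10 and divides |G| = 40.
Closing under the operation: H = {(0,0), (0,2), (1,0), (1,2), (2,0), (2,2), (3,0), (3,2), (4,0), (4,2), (5,0), (5,2), (6,0), (6,2), (7,0), (7,2), (8,0), (8,2), (9,0), (9,2)}, so |H| = 20.

20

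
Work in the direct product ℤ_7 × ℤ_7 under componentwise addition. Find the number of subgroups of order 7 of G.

|G| = 49 and 7 | 49, so subgroups of order 7 are possible by Lagrange.
The subgroups of order 7 are: {(0,0), (0,1), (0,2), (0,3), (0,4), (0,5), (0,6)}; {(0,0), (1,0), (2,0), (3,0), (4,0), (5,0), (6,0)}; {(0,0), (1,1), (2,2), (3,3), (4,4), (5,5), (6,6)}; {(0,0), (1,2), (2,4), (3,6), (4,1), (5,3), (6,5)}; … (8 in all).
So G has 8 subgroups of order 7.

8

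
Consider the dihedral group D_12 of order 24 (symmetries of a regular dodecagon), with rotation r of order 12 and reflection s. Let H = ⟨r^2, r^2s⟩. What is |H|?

|⟨r^2⟩| = 6 and |⟨r^2s⟩| = 2, so |H| is a multiple of lcm(6, 2) = 6 and divides |G| = 24.
Closing under the operation: H = {e, r^2, r^4, r^6, r^8, r^10, s, r^2s, r^4s, r^6s, r^8s, r^10s}, so |H| = 12.

12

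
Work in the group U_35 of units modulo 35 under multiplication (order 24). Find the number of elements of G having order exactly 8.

0

No element of G has order 8 (even though 8 | 24).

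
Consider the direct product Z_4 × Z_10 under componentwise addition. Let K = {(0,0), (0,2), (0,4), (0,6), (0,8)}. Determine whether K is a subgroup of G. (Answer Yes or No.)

Yes

|K| = 5 divides |G| = 40, consistent with Lagrange.
K contains the identity, every element's inverse is in K, and K is closed under +: it is a subgroup.
In fact K = ⟨(0,2)⟩.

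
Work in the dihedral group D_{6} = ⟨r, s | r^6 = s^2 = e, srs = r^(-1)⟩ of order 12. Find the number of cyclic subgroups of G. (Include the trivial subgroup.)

10

A cyclic subgroup of order d is generated by each of its φ(d) elements of order d, so the cyclic subgroups of order d number (#elements of order d)/φ(d).
Cyclic subgroups by order — order 1: 1; order 2: 7; order 3: 1; order 6: 1.
Total: 10.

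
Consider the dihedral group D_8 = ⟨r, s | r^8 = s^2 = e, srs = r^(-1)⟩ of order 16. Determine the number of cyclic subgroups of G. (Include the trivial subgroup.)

12

Group the elements of G by the cyclic subgroup they generate; each cyclic subgroup of order d accounts for φ(d) elements.
Cyclic subgroups by order — order 1: 1; order 2: 9; order 4: 1; order 8: 1.
Total: 12.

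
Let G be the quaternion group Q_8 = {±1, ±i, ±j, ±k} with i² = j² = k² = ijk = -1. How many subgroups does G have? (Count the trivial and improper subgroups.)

6

|G| = 8, so by Lagrange every subgroup order divides 8. Divisors: 1, 2, 4, 8.
Subgroups by order — order 1: 1; order 2: 1; order 4: 3; order 8: 1.
Total: 1 + 1 + 3 + 1 = 6.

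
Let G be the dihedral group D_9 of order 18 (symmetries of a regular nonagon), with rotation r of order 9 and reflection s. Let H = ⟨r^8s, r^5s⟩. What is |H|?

6

|⟨r^8s⟩| = 2 and |⟨r^5s⟩| = 2, so |H| is a multiple of lcm(2, 2) = 2 and divides |G| = 18.
Closing under the operation: H = {e, r^3, r^6, r^2s, r^5s, r^8s}, so |H| = 6.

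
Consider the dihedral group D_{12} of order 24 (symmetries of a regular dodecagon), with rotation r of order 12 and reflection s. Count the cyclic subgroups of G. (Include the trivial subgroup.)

18

A cyclic subgroup of order d is generated by each of its φ(d) elements of order d, so the cyclic subgroups of order d number (#elements of order d)/φ(d).
Cyclic subgroups by order — order 1: 1; order 2: 13; order 3: 1; order 4: 1; order 6: 1; order 12: 1.
Total: 18.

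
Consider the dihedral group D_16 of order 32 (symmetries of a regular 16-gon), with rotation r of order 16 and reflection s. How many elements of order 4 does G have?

The elements of order 4 are: r^4, r^12.
That's 2.

2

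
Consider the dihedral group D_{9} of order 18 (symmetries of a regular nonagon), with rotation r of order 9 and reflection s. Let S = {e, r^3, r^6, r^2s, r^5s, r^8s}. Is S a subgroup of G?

|S| = 6 divides |G| = 18, consistent with Lagrange.
S contains the identity, every element's inverse is in S, and S is closed under ·: it is a subgroup.

Yes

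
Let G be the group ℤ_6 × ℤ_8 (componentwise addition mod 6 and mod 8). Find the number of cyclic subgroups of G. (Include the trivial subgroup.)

A cyclic subgroup of order d is generated by each of its φ(d) elements of order d, so the cyclic subgroups of order d number (#elements of order d)/φ(d).
Cyclic subgroups by order — order 1: 1; order 2: 3; order 3: 1; order 4: 2; order 6: 3; order 8: 2; order 12: 2; order 24: 2.
Total: 16.

16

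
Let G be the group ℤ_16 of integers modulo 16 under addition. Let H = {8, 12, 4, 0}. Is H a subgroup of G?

Yes

|H| = 4 divides |G| = 16, consistent with Lagrange.
H contains the identity, every element's inverse is in H, and H is closed under +: it is a subgroup.
In fact H = ⟨4⟩.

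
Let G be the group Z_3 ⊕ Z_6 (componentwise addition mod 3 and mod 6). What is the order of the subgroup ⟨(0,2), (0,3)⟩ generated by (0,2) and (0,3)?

6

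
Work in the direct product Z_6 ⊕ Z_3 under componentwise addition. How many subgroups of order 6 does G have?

|G| = 18 and 6 | 18, so subgroups of order 6 are possible by Lagrange.
The subgroups of order 6 are: {(0,0), (0,1), (0,2), (3,0), (3,1), (3,2)}; {(0,0), (1,0), (2,0), (3,0), (4,0), (5,0)}; {(0,0), (1,1), (2,2), (3,0), (4,1), (5,2)}; {(0,0), (1,2), (2,1), (3,0), (4,2), (5,1)}.
So G has 4 subgroups of order 6.

4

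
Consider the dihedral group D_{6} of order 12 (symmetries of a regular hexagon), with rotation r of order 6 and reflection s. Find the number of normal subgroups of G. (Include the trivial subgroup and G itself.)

7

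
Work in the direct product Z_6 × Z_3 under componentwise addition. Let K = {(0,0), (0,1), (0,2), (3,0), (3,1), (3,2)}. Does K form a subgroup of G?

Yes

|K| = 6 divides |G| = 18, consistent with Lagrange.
K contains the identity, every element's inverse is in K, and K is closed under +: it is a subgroup.
In fact K = ⟨(3,1)⟩.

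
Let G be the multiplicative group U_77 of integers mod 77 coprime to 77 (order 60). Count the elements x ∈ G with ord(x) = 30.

Enumerating element orders in G gives 24 elements of order 30.

24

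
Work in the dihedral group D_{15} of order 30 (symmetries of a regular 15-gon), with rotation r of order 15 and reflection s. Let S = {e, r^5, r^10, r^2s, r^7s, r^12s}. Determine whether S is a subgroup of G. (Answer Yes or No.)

|S| = 6 divides |G| = 30, consistent with Lagrange.
S contains the identity, every element's inverse is in S, and S is closed under ·: it is a subgroup.

Yes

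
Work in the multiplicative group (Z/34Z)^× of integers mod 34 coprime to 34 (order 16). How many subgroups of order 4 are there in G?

1

|G| = 16 and 4 | 16, so subgroups of order 4 are possible by Lagrange.
The subgroups of order 4 are: {1, 13, 21, 33}.
So G has 1 subgroup of order 4.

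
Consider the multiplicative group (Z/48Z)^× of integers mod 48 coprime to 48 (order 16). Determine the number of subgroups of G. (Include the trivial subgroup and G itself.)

27

|G| = 16, so by Lagrange every subgroup order divides 16. Divisors: 1, 2, 4, 8, 16.
Subgroups by order — order 1: 1; order 2: 7; order 4: 11; order 8: 7; order 16: 1.
Total: 1 + 7 + 11 + 7 + 1 = 27.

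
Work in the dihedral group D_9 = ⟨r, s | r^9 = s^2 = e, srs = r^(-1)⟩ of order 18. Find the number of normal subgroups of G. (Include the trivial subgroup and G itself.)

G has 16 subgroups. Checking conjugation-invariance by order — order 1: 1/1 normal; order 2: 0/9 normal; order 3: 1/1 normal; order 6: 0/3 normal; order 9: 1/1 normal; order 18: 1/1 normal.
Total normal subgroups: 4.

4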